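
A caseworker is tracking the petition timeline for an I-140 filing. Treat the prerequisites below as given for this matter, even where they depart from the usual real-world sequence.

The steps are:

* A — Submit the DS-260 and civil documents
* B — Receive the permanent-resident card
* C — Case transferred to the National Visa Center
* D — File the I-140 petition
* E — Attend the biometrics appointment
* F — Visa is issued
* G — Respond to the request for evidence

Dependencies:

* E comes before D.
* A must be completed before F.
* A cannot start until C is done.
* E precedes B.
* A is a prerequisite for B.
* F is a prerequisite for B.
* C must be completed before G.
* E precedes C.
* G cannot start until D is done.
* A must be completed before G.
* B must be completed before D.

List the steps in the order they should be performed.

E C A F B D G

E is the only step with nothing outstanding, so it goes first.
C needed E, now all done → C.
A needed C, now all done → A.
F needed A, now all done → F.
B is the only step now ready → B.
Next only D has its prerequisites met → D.
That leaves G as the only ready step → G.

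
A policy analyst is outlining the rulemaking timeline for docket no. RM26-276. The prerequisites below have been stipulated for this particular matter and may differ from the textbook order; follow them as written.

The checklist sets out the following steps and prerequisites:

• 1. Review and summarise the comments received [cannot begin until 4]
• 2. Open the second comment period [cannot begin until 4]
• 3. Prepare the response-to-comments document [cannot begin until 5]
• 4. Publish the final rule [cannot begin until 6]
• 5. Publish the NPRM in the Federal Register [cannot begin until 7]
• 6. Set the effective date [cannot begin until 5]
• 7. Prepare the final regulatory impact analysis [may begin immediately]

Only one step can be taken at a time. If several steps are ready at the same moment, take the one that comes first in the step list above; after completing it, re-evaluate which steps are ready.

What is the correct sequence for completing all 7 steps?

7, 5, 3, 6, 4, 1, 2

Only 7 has no prerequisites, so it is first.
5 needed 7, now all done → 5.
Now 3 and 6 have their prerequisites met. 3 is listed earlier, so 3 next.
Next only 6 has its prerequisites met → 6.
4 is the only step now ready → 4.
Now 1 and 2 have their prerequisites met. 1 is listed earlier, so 1 next.
2 is the only step now ready → 2.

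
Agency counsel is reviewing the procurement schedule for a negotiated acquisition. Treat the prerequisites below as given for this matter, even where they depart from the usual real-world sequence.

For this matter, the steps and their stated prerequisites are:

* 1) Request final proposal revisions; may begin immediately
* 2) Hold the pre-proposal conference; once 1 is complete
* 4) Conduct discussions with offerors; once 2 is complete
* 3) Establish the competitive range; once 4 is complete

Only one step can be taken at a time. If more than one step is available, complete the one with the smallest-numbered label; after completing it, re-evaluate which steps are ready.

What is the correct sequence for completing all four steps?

1, 2, 4, 3

1 has no prerequisites → 1 first.
That leaves 2 as the only ready step → 2.
4 needed 2, now all done → 4.
3 needed 4, now all done → 3.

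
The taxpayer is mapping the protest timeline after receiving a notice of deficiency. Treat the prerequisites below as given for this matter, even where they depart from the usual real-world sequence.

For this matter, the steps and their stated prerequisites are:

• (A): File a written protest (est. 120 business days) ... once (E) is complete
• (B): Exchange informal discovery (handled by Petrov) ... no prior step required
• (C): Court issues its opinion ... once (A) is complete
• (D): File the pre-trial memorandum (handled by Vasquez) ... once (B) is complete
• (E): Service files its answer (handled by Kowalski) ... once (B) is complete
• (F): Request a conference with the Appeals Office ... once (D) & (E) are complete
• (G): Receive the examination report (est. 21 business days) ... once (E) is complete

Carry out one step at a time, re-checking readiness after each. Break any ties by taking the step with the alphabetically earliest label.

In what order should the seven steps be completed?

(B) (D) (E) (A) (C) (F) (G)

(B) is the only step with nothing outstanding, so it goes first.
(D) and (E) are both available; (D) has the earlier label → (D).
(E) needed (B), now all done → (E).
Now (A), (F) and (G) have their prerequisites met. (A) has the earlier label, so (A) next.
Ready: (C), (F) and (G). (C) has the earlier label → (C).
(F) and (G) are both available; (F) has the earlier label → (F).
(G) needed (E), now all done → (G).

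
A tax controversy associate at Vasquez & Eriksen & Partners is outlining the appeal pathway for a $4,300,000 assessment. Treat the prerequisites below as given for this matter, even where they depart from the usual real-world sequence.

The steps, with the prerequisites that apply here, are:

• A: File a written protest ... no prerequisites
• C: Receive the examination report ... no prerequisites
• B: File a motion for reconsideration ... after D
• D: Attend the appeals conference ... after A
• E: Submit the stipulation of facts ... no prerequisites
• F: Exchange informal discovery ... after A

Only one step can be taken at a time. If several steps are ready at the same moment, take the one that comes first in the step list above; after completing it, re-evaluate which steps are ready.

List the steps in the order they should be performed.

A C D B E F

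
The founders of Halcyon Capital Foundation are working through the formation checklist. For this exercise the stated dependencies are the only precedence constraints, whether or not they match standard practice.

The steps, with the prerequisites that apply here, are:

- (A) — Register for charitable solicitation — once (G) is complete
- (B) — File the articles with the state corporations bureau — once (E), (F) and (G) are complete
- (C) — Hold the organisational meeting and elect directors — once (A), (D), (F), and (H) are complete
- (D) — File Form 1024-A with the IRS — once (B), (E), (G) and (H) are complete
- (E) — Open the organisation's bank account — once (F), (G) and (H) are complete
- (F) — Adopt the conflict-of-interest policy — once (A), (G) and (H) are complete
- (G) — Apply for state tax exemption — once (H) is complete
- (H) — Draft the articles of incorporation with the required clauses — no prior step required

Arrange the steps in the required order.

(H) → (G) → (A) → (F) → (E) → (B) → (D) → (C)

Only (H) has no prerequisites, so it is first.
(G) needed (H), now all done → (G).
Next only (A) has its prerequisites met → (A).
Next only (F) has its prerequisites met → (F).
Next only (E) has its prerequisites met → (E).
(B) is the only step now ready → (B).
That leaves (D) as the only ready step → (D).
Next only (C) has its prerequisites met → (C).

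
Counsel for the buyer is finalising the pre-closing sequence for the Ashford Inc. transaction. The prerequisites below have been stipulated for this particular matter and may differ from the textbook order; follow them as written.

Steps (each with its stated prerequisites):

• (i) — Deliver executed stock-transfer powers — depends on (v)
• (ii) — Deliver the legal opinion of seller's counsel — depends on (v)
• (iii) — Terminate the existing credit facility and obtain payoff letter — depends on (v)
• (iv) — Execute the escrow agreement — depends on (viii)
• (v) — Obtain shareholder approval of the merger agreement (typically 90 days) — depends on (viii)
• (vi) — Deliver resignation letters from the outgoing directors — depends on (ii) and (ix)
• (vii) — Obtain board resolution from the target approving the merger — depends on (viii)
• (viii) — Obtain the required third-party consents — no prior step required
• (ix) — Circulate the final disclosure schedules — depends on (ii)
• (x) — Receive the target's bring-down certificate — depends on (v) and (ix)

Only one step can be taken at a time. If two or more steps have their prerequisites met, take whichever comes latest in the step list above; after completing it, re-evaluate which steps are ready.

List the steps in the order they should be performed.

(viii) → (vii) → (v) → (iv) → (iii) → (ii) → (ix) → (x) → (vi) → (i)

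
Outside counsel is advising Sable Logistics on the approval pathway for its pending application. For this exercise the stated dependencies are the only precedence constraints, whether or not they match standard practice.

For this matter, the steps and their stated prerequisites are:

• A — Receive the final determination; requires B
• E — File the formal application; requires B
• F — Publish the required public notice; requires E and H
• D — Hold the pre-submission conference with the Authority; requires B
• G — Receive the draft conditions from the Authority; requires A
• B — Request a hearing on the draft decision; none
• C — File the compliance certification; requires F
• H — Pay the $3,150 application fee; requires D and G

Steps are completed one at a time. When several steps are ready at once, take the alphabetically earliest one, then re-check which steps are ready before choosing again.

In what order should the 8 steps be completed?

B is the only step with nothing outstanding, so it goes first.
A, D and E are all available; A has the earlier label → A.
G now also ready, so the ready set is {D, E, G}; D has the earlier label → D.
Now E and G have their prerequisites met. E has the earlier label, so E next.
G is the only step now ready → G.
H needed D and G, now all done → H.
F needed E and H, now all done → F.
C is the only step now ready → C.

B → A → D → E → G → H → F → C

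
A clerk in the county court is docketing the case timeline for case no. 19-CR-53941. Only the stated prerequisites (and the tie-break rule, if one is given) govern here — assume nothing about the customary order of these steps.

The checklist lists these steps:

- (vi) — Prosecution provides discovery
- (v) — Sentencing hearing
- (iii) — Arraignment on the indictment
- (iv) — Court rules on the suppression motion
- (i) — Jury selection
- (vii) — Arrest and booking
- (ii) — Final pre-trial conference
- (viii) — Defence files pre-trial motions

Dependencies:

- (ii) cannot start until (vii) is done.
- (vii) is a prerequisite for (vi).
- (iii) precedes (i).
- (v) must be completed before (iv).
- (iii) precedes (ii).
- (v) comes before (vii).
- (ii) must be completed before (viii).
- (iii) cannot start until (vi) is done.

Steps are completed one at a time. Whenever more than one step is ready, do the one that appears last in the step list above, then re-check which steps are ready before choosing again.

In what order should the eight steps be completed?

Only (v) has no prerequisites, so it is first.
Now (vii) and (iv) have their prerequisites met. (vii) is listed later, so (vii) next.
(iv) and (vi) are both available; (iv) is listed later → (iv).
(vi) needed (vii), now all done → (vi).
Next only (iii) has its prerequisites met → (iii).
Ready: (ii) and (i). (ii) is listed later → (ii).
(viii) now also ready, so the ready set is {(viii), (i)}; (viii) is listed later → (viii).
That leaves (i) as the only ready step → (i).

(v) (vii) (iv) (vi) (iii) (ii) (viii) (i)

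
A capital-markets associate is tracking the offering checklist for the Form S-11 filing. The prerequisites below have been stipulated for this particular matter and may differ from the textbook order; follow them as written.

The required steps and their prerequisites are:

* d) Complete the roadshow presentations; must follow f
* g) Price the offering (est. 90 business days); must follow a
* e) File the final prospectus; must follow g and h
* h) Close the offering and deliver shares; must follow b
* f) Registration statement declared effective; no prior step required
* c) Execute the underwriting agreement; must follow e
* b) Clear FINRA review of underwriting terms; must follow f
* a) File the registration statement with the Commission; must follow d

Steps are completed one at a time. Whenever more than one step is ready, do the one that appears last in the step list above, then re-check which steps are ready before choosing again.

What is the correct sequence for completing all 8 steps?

f is the only step with nothing outstanding, so it goes first.
Ready: b and d. b is listed later → b.
Now h and d have their prerequisites met. h is listed later, so h next.
That leaves d as the only ready step → d.
That leaves a as the only ready step → a.
g needed a, now all done → g.
Next only e has its prerequisites met → e.
c is the only step now ready → c.

f → b → h → d → a → g → e → c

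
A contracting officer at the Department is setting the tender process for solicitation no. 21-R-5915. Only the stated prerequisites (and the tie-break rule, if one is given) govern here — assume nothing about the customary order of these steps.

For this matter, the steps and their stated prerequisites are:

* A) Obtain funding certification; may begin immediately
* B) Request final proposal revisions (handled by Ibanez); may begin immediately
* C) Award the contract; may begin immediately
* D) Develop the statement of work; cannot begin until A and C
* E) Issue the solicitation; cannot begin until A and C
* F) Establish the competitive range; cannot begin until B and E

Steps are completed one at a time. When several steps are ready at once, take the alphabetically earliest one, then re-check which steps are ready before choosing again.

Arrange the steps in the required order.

A, B, C, D, E, F

A, B and C have no prerequisites; A has the earlier label, so A is first.
Now B and C have their prerequisites met. B has the earlier label, so B next.
C is the only step now ready → C.
D and E are both available; D has the earlier label → D.
E is the only step now ready → E.
Next only F has its prerequisites met → F.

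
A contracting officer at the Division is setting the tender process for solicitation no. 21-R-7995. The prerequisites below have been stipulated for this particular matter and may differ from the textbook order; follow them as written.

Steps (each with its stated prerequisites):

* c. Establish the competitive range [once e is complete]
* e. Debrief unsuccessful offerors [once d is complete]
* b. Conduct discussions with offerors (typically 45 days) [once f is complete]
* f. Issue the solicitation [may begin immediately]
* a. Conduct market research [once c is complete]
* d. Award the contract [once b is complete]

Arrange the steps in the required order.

f → b → d → e → c → a

f has no prerequisites → f first.
b needed f, now all done → b.
That leaves d as the only ready step → d.
That leaves e as the only ready step → e.
c needed e, now all done → c.
a needed c, now all done → a.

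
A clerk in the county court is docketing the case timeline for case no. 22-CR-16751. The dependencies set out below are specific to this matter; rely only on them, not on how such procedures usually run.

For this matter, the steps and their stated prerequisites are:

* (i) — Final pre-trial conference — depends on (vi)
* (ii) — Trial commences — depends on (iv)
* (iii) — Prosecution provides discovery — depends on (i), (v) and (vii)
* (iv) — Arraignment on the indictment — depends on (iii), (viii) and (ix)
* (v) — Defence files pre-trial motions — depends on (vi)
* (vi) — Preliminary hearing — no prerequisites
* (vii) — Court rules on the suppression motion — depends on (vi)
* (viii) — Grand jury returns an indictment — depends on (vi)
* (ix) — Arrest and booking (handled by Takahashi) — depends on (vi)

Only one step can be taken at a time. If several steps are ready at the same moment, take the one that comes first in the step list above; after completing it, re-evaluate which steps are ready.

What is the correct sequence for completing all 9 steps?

(vi) → (i) → (v) → (vii) → (iii) → (viii) → (ix) → (iv) → (ii)

Only (vi) has no prerequisites, so it is first.
Ready: (i), (v), (vii), (viii) and (ix). (i) is listed earlier → (i).
(v), (vii), (viii) and (ix) are all available; (v) is listed earlier → (v).
Now (vii), (viii) and (ix) have their prerequisites met. (vii) is listed earlier, so (vii) next.
(iii) now also ready, so the ready set is {(iii), (viii), (ix)}; (iii) is listed earlier → (iii).
(viii) and (ix) are both available; (viii) is listed earlier → (viii).
(ix) is the only step now ready → (ix).
(iv) needed (iii), (viii) and (ix), now all done → (iv).
(ii) is the only step now ready → (ii).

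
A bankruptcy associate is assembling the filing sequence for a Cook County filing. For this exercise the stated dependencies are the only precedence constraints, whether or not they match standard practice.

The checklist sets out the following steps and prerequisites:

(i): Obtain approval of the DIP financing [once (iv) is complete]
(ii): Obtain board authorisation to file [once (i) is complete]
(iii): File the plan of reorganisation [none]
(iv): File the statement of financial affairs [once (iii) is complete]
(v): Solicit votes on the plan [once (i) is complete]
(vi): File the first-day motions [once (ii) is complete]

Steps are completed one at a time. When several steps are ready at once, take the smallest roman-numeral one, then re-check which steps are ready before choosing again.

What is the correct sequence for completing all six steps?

(iii) (iv) (i) (ii) (v) (vi)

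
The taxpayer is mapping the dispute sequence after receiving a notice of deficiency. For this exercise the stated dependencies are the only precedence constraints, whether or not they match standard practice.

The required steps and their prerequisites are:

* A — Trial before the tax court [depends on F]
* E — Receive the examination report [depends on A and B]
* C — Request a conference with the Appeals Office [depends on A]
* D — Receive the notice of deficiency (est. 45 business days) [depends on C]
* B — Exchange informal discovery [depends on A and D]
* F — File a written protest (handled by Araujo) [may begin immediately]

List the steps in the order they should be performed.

F, A, C, D, B, E

Only F has no prerequisites, so it is first.
A is the only step now ready → A.
C needed A, now all done → C.
D is the only step now ready → D.
B needed A and D, now all done → B.
Next only E has its prerequisites met → E.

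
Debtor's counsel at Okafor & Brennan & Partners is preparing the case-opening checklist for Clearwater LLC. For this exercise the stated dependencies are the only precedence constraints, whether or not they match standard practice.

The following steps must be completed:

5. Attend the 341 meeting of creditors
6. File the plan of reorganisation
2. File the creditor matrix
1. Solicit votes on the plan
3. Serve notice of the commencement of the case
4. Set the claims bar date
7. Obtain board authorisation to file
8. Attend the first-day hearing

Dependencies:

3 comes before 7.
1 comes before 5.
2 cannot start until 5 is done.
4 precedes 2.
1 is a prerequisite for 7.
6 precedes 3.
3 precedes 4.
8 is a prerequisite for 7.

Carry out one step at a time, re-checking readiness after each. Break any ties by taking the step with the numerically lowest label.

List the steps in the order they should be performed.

1 5 6 3 4 2 8 7

Nothing is required for 1, 6 and 8. 1 has the earlier label → 1 first.
5 now also ready, so the ready set is {5, 6, 8}; 5 has the earlier label → 5.
Now 6 and 8 have their prerequisites met. 6 has the earlier label, so 6 next.
3 now also ready, so the ready set is {3, 8}; 3 has the earlier label → 3.
4 now also ready, so the ready set is {4, 8}; 4 has the earlier label → 4.
Now 2 and 8 have their prerequisites met. 2 has the earlier label, so 2 next.
Next only 8 has its prerequisites met → 8.
7 needed 1, 3 and 8, now all done → 7.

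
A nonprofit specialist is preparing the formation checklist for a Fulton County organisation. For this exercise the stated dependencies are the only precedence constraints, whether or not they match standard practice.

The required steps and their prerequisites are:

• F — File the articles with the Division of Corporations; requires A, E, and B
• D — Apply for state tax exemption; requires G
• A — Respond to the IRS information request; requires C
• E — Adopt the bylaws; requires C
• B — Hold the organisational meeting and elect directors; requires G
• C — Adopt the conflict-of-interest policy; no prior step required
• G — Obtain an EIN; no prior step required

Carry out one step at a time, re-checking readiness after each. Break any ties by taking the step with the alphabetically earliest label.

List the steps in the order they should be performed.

C, A, E, G, B, D, F

C and G have no prerequisites; C has the earlier label, so C is first.
A, E and G are all available; A has the earlier label → A.
E and G are both available; E has the earlier label → E.
Next only G has its prerequisites met → G.
B and D are both available; B has the earlier label → B.
F now also ready, so the ready set is {D, F}; D has the earlier label → D.
That leaves F as the only ready step → F.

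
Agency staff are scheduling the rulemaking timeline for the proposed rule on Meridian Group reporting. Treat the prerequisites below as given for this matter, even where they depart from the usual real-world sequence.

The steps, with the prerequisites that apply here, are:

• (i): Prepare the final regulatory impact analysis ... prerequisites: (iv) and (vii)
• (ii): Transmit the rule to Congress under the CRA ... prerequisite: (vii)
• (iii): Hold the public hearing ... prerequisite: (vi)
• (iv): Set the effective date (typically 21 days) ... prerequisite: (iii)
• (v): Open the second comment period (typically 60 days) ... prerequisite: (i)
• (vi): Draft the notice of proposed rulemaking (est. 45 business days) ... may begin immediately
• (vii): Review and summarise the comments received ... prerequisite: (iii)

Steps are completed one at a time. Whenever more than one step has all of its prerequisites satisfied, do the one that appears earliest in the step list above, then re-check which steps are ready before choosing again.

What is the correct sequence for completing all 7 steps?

(vi), (iii), (iv), (vii), (i), (ii), (v)

(vi) has no prerequisites → (vi) first.
(iii) needed (vi), now all done → (iii).
(iv) and (vii) are both available; (iv) is listed earlier → (iv).
(vii) is the only step now ready → (vii).
(i) and (ii) are both available; (i) is listed earlier → (i).
(v) now also ready, so the ready set is {(ii), (v)}; (ii) is listed earlier → (ii).
(v) is the only step now ready → (v).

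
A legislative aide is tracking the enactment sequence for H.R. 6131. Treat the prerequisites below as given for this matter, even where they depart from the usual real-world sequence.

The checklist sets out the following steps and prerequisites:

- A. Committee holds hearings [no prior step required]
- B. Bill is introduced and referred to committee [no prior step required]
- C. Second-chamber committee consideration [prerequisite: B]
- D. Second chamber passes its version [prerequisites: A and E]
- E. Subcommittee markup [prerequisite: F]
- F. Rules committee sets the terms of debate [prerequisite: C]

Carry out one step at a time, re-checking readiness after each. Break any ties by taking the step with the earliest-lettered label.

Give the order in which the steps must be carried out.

A → B → C → F → E → D

Nothing is required for A and B. A has the earlier label → A first.
B is the only step now ready → B.
C is the only step now ready → C.
F needed C, now all done → F.
Next only E has its prerequisites met → E.
D needed A and E, now all done → D.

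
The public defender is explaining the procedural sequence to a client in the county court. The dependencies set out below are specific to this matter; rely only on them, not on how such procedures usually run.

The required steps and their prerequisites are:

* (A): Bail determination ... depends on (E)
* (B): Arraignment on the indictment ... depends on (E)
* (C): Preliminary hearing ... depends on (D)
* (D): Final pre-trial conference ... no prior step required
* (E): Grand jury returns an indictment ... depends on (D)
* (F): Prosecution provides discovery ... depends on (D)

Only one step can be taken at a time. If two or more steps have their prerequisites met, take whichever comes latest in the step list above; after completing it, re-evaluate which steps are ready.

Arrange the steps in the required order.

(D) (F) (E) (C) (B) (A)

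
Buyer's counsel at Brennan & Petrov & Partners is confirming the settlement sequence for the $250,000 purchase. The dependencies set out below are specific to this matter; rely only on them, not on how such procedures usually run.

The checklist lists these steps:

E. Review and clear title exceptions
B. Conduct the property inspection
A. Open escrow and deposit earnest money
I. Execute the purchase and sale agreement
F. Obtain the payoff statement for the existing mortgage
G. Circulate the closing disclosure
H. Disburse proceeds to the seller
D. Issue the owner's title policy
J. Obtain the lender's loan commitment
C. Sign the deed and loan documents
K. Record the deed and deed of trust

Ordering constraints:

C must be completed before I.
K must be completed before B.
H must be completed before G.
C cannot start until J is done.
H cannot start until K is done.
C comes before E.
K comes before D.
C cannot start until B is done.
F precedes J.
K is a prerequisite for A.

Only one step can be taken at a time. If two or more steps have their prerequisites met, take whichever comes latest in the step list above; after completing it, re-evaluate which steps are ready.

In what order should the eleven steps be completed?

K, D, H, G, F, J, A, B, C, I, E

Nothing is required for K and F. K is listed later → K first.
D, H, A and B now also ready, so the ready set is {D, H, F, A, B}; D is listed later → D.
Now H, F, A and B have their prerequisites met. H is listed later, so H next.
Now G, F, A and B have their prerequisites met. G is listed later, so G next.
Ready: F, A and B. F is listed later → F.
J now also ready, so the ready set is {J, A, B}; J is listed later → J.
Ready: A and B. A is listed later → A.
B needed K, now all done → B.
Next only C has its prerequisites met → C.
Ready: I and E. I is listed later → I.
Next only E has its prerequisites met → E.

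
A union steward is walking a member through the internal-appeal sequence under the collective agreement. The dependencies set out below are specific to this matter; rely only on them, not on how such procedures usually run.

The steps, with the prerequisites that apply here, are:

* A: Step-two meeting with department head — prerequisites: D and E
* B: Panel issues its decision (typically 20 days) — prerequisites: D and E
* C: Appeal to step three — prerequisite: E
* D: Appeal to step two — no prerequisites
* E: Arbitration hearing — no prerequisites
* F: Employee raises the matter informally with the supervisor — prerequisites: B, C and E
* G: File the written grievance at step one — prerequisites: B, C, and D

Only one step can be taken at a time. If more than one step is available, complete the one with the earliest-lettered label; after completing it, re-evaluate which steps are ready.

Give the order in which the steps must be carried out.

D → E → A → B → C → F → G

Nothing is required for D and E. D has the earlier label → D first.
That leaves E as the only ready step → E.
Now A, B and C have their prerequisites met. A has the earlier label, so A next.
Ready: B and C. B has the earlier label → B.
C needed E, now all done → C.
Ready: F and G. F has the earlier label → F.
G is the only step now ready → G.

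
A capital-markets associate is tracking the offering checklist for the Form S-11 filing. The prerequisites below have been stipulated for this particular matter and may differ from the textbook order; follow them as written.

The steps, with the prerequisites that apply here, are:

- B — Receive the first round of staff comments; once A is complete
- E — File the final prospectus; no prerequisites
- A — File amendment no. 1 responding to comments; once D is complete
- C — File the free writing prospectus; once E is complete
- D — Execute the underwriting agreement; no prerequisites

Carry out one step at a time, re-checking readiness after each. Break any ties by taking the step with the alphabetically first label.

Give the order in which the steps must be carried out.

D and E have no prerequisites; D has the earlier label, so D is first.
Ready: A and E. A has the earlier label → A.
Ready: B and E. B has the earlier label → B.
Next only E has its prerequisites met → E.
That leaves C as the only ready step → C.

D, A, B, E, C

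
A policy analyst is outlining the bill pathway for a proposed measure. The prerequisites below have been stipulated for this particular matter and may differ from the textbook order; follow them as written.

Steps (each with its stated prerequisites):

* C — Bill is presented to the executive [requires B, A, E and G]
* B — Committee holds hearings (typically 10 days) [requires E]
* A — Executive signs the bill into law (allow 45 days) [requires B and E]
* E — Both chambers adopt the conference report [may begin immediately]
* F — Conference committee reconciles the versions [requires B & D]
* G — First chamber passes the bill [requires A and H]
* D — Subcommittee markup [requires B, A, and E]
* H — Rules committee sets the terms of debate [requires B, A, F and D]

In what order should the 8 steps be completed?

E, B, A, D, F, H, G, C

Only E has no prerequisites, so it is first.
B needed E, now all done → B.
Next only A has its prerequisites met → A.
That leaves D as the only ready step → D.
F needed B and D, now all done → F.
H is the only step now ready → H.
G needed A and H, now all done → G.
That leaves C as the only ready step → C.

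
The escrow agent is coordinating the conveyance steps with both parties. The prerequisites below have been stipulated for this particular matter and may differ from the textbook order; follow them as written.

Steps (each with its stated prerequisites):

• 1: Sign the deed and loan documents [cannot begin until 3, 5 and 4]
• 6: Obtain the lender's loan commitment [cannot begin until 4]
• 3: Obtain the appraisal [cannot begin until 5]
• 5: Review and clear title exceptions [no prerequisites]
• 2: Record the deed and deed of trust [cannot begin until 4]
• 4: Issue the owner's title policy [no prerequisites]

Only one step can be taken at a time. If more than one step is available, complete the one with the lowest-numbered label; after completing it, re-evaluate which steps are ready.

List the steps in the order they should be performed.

4, 2, 5, 3, 1, 6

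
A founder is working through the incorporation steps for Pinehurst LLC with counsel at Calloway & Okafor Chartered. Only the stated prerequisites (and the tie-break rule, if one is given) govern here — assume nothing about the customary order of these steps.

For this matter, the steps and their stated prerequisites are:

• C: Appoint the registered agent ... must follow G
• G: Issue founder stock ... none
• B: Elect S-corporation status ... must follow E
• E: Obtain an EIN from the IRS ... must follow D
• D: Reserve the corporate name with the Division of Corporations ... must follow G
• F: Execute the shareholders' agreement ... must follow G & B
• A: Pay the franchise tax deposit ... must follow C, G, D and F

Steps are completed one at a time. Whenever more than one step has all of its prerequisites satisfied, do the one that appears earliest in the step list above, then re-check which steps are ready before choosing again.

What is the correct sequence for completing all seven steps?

G is the only step with nothing outstanding, so it goes first.
Ready: C and D. C is listed earlier → C.
D needed G, now all done → D.
E needed D, now all done → E.
B needed E, now all done → B.
F is the only step now ready → F.
A needed C, G, D and F, now all done → A.

G → C → D → E → B → F → A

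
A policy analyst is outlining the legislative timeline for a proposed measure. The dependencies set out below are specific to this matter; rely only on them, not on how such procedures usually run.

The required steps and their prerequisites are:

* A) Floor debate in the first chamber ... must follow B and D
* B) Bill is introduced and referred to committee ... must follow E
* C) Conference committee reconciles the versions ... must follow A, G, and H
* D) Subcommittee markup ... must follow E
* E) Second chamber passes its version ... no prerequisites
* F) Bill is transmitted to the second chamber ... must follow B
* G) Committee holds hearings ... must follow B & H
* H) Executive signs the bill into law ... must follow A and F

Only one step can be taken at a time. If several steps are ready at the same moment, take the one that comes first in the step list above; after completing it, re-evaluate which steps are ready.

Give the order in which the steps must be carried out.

E, B, D, A, F, H, G, C

Only E has no prerequisites, so it is first.
Now B and D have their prerequisites met. B is listed earlier, so B next.
F now also ready, so the ready set is {D, F}; D is listed earlier → D.
Ready: A and F. A is listed earlier → A.
F needed B, now all done → F.
Next only H has its prerequisites met → H.
Next only G has its prerequisites met → G.
Next only C has its prerequisites met → C.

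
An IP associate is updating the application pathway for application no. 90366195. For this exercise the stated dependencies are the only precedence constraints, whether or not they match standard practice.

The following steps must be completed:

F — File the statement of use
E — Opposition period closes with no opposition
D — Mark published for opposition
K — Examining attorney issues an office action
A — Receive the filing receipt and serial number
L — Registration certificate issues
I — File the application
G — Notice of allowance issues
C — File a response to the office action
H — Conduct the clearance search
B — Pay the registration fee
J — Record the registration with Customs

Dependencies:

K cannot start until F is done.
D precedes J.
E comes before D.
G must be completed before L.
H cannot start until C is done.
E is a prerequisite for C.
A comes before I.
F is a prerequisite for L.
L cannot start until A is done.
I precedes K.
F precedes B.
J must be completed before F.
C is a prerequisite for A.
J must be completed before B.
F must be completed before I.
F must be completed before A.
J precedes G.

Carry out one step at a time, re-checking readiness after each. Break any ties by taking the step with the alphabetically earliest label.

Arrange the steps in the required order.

E is the only step with nothing outstanding, so it goes first.
Ready: C and D. C has the earlier label → C.
Ready: D and H. D has the earlier label → D.
J now also ready, so the ready set is {H, J}; H has the earlier label → H.
J needed D, now all done → J.
Now F and G have their prerequisites met. F has the earlier label, so F next.
A and B now also ready, so the ready set is {A, B, G}; A has the earlier label → A.
Ready: B, G and I. B has the earlier label → B.
Now G and I have their prerequisites met. G has the earlier label, so G next.
L now also ready, so the ready set is {I, L}; I has the earlier label → I.
K now also ready, so the ready set is {K, L}; K has the earlier label → K.
Next only L has its prerequisites met → L.

E → C → D → H → J → F → A → B → G → I → K → L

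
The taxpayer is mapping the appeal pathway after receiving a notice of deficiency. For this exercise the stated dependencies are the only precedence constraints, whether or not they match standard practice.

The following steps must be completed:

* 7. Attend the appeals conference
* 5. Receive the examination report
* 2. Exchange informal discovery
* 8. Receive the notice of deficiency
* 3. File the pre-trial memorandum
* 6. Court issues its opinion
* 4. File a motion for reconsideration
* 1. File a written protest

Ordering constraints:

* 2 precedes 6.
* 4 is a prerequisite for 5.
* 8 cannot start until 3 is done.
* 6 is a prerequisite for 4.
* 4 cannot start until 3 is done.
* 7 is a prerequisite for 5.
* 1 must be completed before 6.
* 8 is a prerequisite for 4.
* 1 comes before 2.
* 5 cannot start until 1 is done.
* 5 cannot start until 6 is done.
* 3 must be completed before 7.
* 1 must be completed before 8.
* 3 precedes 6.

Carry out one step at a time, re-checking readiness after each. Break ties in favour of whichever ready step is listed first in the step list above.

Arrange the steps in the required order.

3 → 7 → 1 → 2 → 8 → 6 → 4 → 5

Nothing is required for 3 and 1. 3 is listed earlier → 3 first.
7 now also ready, so the ready set is {7, 1}; 7 is listed earlier → 7.
Next only 1 has its prerequisites met → 1.
Ready: 2 and 8. 2 is listed earlier → 2.
Ready: 8 and 6. 8 is listed earlier → 8.
6 is the only step now ready → 6.
4 needed 8, 3 and 6, now all done → 4.
5 needed 7, 6, 4 and 1, now all done → 5.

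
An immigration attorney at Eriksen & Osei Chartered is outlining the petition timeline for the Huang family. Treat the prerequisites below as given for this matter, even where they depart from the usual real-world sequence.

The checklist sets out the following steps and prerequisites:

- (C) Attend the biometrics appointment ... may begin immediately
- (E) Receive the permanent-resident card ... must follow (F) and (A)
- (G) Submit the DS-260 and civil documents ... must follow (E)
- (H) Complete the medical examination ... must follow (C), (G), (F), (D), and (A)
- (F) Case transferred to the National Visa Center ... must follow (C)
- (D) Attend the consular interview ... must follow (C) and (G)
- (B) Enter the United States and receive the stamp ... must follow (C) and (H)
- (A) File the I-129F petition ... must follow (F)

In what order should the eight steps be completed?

(C), (F), (A), (E), (G), (D), (H), (B)

Only (C) has no prerequisites, so it is first.
(F) needed (C), now all done → (F).
Next only (A) has its prerequisites met → (A).
Next only (E) has its prerequisites met → (E).
That leaves (G) as the only ready step → (G).
(D) needed (C) and (G), now all done → (D).
That leaves (H) as the only ready step → (H).
That leaves (B) as the only ready step → (B).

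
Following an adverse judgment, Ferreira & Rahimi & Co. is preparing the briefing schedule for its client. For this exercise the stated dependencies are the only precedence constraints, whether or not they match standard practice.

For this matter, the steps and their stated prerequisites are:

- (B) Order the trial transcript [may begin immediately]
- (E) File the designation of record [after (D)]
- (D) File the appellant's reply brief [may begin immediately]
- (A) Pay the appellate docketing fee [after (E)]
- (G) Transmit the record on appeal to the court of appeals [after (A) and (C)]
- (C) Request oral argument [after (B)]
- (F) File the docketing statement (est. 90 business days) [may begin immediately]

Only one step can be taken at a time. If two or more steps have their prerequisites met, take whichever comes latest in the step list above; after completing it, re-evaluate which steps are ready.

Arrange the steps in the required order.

(F) → (D) → (E) → (A) → (B) → (C) → (G)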